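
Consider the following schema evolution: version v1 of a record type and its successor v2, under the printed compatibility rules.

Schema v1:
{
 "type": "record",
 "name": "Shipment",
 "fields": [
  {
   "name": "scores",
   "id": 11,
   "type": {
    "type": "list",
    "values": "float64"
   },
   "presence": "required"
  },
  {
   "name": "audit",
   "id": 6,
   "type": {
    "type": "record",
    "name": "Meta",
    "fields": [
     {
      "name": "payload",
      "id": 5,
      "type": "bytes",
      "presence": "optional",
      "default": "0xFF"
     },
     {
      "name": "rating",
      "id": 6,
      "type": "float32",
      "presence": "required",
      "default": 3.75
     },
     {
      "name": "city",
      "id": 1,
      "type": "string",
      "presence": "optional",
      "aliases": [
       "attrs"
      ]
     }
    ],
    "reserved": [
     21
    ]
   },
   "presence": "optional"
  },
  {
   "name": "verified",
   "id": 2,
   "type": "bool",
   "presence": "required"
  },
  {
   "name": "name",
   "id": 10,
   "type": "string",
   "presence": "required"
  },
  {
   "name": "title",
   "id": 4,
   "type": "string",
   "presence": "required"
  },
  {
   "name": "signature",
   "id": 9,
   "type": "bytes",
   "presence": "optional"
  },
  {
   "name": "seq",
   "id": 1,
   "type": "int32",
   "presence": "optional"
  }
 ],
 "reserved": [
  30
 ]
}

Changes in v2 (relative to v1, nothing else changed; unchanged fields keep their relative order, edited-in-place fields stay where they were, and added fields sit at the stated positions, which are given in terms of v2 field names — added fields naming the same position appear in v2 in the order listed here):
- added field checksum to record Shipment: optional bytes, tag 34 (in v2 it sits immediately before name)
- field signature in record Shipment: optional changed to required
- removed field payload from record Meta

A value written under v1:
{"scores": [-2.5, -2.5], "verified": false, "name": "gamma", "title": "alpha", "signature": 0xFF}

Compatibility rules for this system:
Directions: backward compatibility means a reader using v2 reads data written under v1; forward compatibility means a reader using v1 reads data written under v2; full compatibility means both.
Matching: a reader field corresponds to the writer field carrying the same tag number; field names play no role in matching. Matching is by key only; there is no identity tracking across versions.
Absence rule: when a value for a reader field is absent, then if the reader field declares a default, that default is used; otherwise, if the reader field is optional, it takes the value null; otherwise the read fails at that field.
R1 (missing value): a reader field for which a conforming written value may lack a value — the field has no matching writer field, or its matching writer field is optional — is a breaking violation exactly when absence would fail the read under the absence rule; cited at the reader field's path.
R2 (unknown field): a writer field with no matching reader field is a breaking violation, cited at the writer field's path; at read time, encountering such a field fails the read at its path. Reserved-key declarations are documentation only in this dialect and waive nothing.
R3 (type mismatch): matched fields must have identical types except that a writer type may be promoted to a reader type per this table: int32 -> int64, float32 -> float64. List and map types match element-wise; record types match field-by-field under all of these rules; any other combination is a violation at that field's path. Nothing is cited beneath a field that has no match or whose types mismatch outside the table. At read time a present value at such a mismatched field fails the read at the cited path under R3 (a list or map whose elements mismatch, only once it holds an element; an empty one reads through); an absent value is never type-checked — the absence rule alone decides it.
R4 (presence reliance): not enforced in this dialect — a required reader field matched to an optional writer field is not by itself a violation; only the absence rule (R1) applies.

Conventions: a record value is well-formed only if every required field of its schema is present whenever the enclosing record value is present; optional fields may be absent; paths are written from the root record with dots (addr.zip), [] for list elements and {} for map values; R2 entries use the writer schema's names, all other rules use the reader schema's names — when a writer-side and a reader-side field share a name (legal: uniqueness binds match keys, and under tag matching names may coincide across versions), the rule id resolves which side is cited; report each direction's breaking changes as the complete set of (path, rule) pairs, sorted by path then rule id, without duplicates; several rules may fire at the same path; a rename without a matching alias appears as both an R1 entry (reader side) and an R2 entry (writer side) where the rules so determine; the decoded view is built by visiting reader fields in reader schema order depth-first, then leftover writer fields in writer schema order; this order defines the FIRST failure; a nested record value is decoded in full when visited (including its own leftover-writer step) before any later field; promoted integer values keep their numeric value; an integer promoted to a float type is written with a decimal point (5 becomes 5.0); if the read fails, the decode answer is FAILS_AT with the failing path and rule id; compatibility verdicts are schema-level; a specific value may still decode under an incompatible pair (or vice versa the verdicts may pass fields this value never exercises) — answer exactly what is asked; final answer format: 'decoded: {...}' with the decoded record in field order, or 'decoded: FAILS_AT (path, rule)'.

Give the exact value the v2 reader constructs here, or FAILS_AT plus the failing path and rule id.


decoded: {"scores": [-2.5, -2.5], "audit": null, "verified": false, "checksum": null, "name": "gamma", "title": "alpha", "signature": 0xFF, "seq": null}

each type pair in Shipment: writer, then reader
decode (reader v2):
  scores := [-2.5, -2.5]
  audit := null (not supplied -> null)
  verified := false
  checksum := null (not supplied -> null)
  name := "gamma"
  title := "alpha"
  signature := 0xFF
  seq := null (not supplied -> null)
  => decoded: {"scores": [-2.5, -2.5], "audit": null, "verified": false, "checksum": null, "name": "gamma", "title": "alpha", "signature": 0xFF, "seq": null}
checking off the Shipment differences that do not matter here:
  field signature in record Shipment: optional changed to required -> a verdict-level change on Shipment — the shown value reads the same
  removed field payload from record Meta -> a verdict-level change on Shipment — the shown value reads the same


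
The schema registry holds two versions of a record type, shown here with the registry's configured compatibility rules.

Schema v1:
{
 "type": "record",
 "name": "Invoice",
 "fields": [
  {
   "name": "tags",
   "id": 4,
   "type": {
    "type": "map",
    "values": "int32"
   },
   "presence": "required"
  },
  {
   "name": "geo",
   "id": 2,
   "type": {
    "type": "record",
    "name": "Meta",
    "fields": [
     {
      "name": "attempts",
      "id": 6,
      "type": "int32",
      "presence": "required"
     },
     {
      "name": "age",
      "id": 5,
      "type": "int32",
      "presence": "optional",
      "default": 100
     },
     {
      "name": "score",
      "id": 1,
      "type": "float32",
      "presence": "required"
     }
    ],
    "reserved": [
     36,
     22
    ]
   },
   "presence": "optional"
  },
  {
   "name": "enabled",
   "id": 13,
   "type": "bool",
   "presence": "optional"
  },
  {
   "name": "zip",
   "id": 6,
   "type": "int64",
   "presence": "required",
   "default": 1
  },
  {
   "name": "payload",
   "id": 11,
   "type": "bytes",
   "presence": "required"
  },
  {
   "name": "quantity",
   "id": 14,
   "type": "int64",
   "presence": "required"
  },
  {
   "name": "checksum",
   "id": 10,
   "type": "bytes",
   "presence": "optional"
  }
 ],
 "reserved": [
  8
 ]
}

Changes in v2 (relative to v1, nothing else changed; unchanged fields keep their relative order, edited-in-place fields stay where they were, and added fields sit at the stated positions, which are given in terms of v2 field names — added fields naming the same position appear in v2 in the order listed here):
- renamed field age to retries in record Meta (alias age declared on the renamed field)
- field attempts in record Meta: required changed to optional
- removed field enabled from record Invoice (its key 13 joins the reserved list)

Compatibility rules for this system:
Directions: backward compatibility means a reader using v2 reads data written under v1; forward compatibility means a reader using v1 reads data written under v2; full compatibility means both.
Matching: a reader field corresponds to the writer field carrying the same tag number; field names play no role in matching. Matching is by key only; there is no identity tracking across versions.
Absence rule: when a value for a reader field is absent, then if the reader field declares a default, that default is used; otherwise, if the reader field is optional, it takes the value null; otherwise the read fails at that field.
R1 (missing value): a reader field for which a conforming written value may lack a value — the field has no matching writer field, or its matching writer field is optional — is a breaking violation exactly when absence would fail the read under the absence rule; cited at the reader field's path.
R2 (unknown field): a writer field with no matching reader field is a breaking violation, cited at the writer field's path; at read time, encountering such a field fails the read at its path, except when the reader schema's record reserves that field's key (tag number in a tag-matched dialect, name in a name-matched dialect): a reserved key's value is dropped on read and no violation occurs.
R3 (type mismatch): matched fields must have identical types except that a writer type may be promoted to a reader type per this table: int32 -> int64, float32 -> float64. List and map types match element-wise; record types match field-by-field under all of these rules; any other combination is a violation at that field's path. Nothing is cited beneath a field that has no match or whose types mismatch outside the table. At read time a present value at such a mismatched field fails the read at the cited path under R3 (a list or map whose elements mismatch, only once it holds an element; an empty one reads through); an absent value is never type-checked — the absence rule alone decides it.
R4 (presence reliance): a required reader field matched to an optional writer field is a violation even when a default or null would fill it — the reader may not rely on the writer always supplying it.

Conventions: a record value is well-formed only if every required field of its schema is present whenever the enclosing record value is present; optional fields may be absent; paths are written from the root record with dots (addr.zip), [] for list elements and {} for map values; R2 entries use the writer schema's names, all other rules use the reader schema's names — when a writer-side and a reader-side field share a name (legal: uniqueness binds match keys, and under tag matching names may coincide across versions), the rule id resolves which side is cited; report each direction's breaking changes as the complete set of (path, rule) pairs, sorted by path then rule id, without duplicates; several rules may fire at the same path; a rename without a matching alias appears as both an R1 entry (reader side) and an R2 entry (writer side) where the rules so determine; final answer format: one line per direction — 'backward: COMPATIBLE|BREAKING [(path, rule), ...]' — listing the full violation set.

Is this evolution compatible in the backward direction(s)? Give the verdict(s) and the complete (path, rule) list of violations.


backward: COMPATIBLE []

arrows below run writer -> reader for Invoice
backward for Invoice (reader v2, writer v1):
  tags <- tags (map<string, int32> -> map<string, int32>, writer required)
  geo <- geo (Meta -> Meta, writer optional)
  zip <- zip (int64 -> int64, writer required)
  payload <- payload (bytes -> bytes, writer required)
  quantity <- quantity (int64 -> int64, writer required)
  checksum <- checksum (bytes -> bytes, writer optional)
  enabled (writer side), unknown to reader
  geo.attempts <- geo.attempts (int32 -> int32, writer required)
  geo.retries <- geo.age (int32 -> int32, writer optional)
  geo.score <- geo.score (float32 -> float32, writer required)
  => no violations; backward on Invoice: COMPATIBLE
the rest of the Invoice diff is inert for this question:
  renamed field age to retries in record Meta (alias age declared on the renamed field) -> fires no rule on Invoice, leaving the asked answer as it is
  field attempts in record Meta: required changed to optional -> fires only in the forward direction of Invoice, which is not asked here
  removed field enabled from record Invoice (its key 13 joins the reserved list) -> fires no rule on Invoice, leaving the asked answer as it is


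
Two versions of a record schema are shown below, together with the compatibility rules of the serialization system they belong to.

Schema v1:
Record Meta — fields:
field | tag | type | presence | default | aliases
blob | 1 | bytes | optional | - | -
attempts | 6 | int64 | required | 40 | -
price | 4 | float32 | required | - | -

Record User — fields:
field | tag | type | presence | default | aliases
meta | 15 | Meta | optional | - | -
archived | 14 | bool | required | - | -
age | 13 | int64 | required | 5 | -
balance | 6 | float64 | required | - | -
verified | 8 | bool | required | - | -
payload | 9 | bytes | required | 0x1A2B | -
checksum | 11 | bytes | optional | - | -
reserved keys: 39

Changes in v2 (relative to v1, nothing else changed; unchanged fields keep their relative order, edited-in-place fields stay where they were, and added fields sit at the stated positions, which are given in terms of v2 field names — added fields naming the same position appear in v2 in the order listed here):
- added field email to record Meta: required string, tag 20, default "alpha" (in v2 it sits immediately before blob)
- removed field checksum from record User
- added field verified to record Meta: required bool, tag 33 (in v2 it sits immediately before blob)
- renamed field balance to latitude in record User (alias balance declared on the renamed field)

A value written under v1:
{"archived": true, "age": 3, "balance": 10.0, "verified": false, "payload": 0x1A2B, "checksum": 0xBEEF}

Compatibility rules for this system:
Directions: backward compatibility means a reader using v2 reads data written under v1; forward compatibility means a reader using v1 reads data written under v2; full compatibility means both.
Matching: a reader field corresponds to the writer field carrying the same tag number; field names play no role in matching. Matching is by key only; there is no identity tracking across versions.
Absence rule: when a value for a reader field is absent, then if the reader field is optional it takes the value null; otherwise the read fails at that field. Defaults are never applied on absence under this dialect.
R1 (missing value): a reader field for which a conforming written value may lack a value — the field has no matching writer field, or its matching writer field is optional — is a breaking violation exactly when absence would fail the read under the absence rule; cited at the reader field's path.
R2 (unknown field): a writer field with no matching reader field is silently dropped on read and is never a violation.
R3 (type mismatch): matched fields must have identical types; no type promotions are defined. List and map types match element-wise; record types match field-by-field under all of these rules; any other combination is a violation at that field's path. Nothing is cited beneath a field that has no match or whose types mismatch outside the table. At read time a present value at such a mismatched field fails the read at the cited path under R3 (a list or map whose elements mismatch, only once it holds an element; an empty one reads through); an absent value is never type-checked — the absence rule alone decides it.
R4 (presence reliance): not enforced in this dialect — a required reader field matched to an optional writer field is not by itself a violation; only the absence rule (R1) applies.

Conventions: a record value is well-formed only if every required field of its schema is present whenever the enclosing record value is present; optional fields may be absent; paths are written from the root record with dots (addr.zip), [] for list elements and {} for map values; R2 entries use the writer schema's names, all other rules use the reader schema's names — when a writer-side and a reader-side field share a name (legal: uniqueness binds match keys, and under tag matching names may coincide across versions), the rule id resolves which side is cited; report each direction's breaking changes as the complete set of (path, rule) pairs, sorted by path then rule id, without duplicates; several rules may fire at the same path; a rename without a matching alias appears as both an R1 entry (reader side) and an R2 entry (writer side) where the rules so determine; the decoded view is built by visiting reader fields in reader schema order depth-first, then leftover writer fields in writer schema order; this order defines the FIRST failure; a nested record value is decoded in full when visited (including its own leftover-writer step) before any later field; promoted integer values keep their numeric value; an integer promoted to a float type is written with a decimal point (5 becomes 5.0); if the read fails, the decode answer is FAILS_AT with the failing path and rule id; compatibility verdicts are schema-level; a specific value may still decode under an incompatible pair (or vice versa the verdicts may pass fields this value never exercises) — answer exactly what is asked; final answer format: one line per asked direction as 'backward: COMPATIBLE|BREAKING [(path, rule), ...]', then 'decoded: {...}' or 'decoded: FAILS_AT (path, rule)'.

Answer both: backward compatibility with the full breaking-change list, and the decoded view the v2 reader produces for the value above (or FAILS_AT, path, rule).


the writer's type comes first in each User pair
backward analysis of User with v2 as reader and v1 as writer:
  Meta -> Meta, writer optional: meta aligns to meta
  bool -> bool, writer required: archived aligns to archived
  int64 -> int64, writer required: age aligns to age
  float64 -> float64, writer required: latitude aligns to balance
  bool -> bool, writer required: verified aligns to verified
  bytes -> bytes, writer required: payload aligns to payload
  writer field checksum has no reader counterpart
  meta.email: no writer match
  meta.verified: no writer match
  bytes -> bytes, writer optional: meta.blob aligns to meta.blob
  int64 -> int64, writer required: meta.attempts aligns to meta.attempts
  float32 -> float32, writer required: meta.price aligns to meta.price
  violation R1 at meta.email
  violation R1 at meta.verified
  backward on User therefore BREAKING (2)
decoding the User value with the v2 reader:
  meta := null (absent, optional -> null)
  archived := true
  age := 3
  latitude := 10.0 (from writer balance)
  verified := false
  payload := 0x1A2B
  writer checksum: unknown -> dropped
  => decoded: {"meta": null, "archived": true, "age": 3, "latitude": 10.0, "verified": false, "payload": 0x1A2B}

backward: BREAKING [(meta.email, R1), (meta.verified, R1)]; decoded: {"meta": null, "archived": true, "age": 3, "latitude": 10.0, "verified": false, "payload": 0x1A2B}


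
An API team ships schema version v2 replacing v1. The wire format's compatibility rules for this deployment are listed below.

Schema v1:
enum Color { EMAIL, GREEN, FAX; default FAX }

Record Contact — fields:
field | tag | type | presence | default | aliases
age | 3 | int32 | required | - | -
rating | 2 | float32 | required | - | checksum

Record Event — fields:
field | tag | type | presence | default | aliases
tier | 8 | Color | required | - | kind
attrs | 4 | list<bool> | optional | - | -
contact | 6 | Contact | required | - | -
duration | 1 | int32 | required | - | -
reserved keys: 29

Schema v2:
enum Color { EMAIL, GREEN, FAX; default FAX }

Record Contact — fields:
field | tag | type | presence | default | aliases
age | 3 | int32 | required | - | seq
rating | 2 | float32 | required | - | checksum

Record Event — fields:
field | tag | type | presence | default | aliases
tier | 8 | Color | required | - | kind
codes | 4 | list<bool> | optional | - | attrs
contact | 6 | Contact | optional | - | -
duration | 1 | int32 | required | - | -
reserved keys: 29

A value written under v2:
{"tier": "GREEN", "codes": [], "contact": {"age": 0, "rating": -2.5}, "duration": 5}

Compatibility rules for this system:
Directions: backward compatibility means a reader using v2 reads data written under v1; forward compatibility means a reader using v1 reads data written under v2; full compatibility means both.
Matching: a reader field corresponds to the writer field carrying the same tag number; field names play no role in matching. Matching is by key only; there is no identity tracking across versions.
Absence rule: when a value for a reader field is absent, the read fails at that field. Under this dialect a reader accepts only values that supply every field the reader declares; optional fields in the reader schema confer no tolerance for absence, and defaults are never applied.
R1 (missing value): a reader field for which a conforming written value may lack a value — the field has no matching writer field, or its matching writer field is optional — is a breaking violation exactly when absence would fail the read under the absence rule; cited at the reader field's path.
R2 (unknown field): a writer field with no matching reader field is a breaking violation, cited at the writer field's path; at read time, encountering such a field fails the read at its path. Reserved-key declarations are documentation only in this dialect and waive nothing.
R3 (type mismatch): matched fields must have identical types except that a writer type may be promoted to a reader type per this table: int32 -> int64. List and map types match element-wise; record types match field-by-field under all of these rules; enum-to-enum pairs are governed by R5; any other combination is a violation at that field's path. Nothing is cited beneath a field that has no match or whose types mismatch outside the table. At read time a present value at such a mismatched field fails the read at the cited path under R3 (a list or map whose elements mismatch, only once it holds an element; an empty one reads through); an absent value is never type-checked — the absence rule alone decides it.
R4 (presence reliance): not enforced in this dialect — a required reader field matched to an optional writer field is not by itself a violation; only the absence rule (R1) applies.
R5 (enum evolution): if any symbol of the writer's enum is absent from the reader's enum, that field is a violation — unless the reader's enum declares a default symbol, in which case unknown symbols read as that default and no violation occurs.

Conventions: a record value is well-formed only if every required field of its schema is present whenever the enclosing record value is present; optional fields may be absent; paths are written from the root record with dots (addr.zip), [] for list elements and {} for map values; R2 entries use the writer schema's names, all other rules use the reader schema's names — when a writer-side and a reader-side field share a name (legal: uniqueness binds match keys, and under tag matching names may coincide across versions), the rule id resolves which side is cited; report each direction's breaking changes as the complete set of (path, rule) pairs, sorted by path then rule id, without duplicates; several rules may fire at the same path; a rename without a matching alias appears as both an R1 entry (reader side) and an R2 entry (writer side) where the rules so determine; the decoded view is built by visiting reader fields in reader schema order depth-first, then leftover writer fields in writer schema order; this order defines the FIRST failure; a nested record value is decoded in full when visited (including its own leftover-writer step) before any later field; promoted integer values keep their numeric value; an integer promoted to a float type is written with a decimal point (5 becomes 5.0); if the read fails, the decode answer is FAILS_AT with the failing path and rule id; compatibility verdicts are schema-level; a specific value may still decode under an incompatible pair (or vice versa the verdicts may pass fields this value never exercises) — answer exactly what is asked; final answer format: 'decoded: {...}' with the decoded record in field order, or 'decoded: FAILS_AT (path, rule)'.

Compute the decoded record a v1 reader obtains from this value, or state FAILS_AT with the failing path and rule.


arrows below run writer -> reader for Event
migrating the Event value to v1:
  tier := "GREEN"
  attrs := [] (from writer codes)
  contact.age := 0
  contact.rating := -2.5
  duration := 5
  => decoded: {"tier": "GREEN", "attrs": [], "contact": {"age": 0, "rating": -2.5}, "duration": 5}
the other Event changes do not affect what is asked:
  renamed field attrs to codes in record Event (alias attrs declared on the renamed field) -> changes Event's schema-level verdicts only — the decode of this value is the same
  field contact in record Event: required changed to optional -> changes Event's schema-level verdicts only — the decode of this value is the same

decoded: {"tier": "GREEN", "attrs": [], "contact": {"age": 0, "rating": -2.5}, "duration": 5}


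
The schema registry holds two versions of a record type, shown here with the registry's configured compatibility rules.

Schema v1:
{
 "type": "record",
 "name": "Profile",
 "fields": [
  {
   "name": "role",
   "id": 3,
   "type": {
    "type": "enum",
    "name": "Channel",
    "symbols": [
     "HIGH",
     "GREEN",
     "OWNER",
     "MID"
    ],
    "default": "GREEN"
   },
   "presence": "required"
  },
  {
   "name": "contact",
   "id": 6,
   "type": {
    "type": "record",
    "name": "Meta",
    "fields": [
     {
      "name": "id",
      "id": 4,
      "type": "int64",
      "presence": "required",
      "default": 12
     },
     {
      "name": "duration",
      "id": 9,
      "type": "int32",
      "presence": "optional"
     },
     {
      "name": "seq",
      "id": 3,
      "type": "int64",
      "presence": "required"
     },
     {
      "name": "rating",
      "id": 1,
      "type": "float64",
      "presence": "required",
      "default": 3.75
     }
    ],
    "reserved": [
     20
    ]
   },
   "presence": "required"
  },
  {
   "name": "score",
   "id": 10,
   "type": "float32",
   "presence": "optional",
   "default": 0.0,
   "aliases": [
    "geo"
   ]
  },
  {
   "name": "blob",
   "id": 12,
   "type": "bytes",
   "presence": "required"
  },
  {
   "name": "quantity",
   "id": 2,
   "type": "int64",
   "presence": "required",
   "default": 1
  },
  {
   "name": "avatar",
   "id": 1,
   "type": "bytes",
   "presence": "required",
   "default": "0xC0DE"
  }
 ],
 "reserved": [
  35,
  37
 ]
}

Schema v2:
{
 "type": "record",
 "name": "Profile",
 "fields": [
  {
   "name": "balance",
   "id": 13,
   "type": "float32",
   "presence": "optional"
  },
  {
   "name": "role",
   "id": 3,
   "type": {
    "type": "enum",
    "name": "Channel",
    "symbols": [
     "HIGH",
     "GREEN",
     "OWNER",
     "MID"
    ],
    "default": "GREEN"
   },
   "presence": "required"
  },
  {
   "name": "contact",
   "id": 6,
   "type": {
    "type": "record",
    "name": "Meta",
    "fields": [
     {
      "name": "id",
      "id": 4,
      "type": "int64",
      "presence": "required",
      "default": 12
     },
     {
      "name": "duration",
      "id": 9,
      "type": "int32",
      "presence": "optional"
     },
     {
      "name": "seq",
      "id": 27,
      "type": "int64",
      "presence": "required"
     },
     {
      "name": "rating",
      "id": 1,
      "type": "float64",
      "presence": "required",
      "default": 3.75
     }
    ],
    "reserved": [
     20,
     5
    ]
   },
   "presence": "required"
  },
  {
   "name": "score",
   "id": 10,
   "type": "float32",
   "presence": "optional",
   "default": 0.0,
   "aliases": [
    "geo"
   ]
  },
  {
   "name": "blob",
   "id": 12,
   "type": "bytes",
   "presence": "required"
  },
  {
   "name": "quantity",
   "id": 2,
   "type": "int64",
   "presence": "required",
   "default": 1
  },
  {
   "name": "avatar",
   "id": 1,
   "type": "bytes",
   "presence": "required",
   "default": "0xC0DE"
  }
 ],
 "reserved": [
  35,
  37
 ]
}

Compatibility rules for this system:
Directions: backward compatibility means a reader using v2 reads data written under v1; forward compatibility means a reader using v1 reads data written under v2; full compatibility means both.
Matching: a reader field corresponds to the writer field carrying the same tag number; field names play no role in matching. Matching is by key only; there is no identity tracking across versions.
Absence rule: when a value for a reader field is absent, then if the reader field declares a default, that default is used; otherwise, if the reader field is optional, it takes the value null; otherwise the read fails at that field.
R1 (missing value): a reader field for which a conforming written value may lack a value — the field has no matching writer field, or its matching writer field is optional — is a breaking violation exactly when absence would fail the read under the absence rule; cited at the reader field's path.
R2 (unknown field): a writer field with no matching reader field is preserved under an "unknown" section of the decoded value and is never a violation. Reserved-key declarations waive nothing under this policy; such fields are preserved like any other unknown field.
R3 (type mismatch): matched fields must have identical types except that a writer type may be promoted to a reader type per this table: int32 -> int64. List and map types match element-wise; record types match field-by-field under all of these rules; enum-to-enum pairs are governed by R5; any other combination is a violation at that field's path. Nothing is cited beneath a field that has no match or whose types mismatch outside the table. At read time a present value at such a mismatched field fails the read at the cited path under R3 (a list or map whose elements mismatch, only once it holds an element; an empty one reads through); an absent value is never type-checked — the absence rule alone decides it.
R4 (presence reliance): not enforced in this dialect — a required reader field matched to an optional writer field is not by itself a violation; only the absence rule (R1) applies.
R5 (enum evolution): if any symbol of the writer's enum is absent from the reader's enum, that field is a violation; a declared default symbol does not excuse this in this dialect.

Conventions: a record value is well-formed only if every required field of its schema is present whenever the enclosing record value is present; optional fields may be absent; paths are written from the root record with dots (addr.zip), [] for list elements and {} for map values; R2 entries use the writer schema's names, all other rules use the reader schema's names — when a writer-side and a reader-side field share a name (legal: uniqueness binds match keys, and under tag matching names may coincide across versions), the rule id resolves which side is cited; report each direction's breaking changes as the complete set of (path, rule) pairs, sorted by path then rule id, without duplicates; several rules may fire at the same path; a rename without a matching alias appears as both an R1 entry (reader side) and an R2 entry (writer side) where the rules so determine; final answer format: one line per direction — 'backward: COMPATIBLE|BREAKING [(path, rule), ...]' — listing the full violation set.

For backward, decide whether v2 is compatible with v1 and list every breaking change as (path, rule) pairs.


arrows below run writer -> reader for Profile
backward on Profile — v2 reading data written by v1:
  balance: no writer-side match
  role <- role (Channel -> Channel, writer required)
  contact <- contact (Meta -> Meta, writer required)
  score <- score (float32 -> float32, writer optional)
  blob <- blob (bytes -> bytes, writer required)
  quantity <- quantity (int64 -> int64, writer required)
  avatar <- avatar (bytes -> bytes, writer required)
  contact.id <- contact.id (int64 -> int64, writer required)
  contact.duration <- contact.duration (int32 -> int32, writer optional)
  contact.seq: no writer-side match
  contact.rating <- contact.rating (float64 -> float64, writer required)
  writer contact.seq: unknown to reader
  rule R1 violated at contact.seq
  => backward: BREAKING (1)
diffs on Profile not affecting the asked answer:
  added field balance to record Profile: optional float32, tag 13 (in v2 it sits immediately before role) -> fires no rule on Profile, leaving the asked answer as it is

backward: BREAKING [(contact.seq, R1)]


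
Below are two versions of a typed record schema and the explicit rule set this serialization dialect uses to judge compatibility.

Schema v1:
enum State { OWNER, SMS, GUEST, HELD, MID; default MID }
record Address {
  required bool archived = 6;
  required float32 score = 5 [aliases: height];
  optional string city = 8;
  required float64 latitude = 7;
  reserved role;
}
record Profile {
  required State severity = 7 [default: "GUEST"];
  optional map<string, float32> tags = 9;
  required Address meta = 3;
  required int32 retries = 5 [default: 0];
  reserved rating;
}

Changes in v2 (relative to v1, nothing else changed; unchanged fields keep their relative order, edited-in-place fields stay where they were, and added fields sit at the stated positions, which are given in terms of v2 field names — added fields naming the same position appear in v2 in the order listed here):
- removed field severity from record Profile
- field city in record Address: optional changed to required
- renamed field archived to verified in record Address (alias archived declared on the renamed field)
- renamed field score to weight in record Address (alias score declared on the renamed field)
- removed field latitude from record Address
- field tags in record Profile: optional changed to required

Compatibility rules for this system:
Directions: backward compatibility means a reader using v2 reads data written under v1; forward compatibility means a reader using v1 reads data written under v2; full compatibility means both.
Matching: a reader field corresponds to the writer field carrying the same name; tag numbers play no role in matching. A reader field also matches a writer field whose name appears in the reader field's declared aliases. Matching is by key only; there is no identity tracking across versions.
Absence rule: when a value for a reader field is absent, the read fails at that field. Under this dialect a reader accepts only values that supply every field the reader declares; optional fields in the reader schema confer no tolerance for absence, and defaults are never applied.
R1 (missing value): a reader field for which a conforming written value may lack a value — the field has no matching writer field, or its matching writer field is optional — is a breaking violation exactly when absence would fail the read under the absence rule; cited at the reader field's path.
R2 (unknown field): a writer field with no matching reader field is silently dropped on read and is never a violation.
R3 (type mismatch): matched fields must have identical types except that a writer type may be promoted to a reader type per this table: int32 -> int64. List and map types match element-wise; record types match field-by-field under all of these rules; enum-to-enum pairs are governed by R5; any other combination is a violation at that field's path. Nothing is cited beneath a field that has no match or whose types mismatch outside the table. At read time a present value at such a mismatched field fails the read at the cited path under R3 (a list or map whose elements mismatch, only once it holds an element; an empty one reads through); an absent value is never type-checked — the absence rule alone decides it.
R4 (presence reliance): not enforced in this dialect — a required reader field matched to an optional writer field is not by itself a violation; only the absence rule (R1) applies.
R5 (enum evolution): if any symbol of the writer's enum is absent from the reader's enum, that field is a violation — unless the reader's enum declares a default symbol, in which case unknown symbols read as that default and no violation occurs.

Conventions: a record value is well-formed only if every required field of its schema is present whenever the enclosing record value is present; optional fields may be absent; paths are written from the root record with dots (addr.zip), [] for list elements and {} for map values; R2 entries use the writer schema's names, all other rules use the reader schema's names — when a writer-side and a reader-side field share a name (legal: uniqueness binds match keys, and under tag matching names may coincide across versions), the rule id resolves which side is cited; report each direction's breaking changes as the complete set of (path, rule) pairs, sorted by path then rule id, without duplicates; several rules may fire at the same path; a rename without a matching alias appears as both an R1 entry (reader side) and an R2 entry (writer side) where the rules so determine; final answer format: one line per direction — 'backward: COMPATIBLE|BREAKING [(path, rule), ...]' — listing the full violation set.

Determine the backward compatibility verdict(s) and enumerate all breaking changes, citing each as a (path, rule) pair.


in Profile below, arrows point writer -> reader
backward analysis of Profile with v2 as reader and v1 as writer:
  map<string, float32> -> map<string, float32>, writer optional: tags aligns to tags
  Address -> Address, writer required: meta aligns to meta
  int32 -> int32, writer required: retries aligns to retries
  leftover writer field: severity
  bool -> bool, writer required: meta.verified aligns to meta.archived
  float32 -> float32, writer required: meta.weight aligns to meta.score
  string -> string, writer optional: meta.city aligns to meta.city
  leftover writer field: meta.latitude
  violation R1 at meta.city
  violation R1 at tags
  => 2 violation(s): backward is BREAKING for Profile
diffs on Profile not affecting the asked answer:
  removed field severity from record Profile -> affects forward compatibility only, which is not asked
  field city in record Address: optional changed to required -> affects forward compatibility only, which is not asked
  renamed field archived to verified in record Address (alias archived declared on the renamed field) -> affects forward compatibility only, which is not asked
  renamed field score to weight in record Address (alias score declared on the renamed field) -> affects forward compatibility only, which is not asked
  removed field latitude from record Address -> affects forward compatibility only, which is not asked
  field tags in record Profile: optional changed to required -> affects forward compatibility only, which is not asked

backward: BREAKING [(meta.city, R1), (tags, R1)]


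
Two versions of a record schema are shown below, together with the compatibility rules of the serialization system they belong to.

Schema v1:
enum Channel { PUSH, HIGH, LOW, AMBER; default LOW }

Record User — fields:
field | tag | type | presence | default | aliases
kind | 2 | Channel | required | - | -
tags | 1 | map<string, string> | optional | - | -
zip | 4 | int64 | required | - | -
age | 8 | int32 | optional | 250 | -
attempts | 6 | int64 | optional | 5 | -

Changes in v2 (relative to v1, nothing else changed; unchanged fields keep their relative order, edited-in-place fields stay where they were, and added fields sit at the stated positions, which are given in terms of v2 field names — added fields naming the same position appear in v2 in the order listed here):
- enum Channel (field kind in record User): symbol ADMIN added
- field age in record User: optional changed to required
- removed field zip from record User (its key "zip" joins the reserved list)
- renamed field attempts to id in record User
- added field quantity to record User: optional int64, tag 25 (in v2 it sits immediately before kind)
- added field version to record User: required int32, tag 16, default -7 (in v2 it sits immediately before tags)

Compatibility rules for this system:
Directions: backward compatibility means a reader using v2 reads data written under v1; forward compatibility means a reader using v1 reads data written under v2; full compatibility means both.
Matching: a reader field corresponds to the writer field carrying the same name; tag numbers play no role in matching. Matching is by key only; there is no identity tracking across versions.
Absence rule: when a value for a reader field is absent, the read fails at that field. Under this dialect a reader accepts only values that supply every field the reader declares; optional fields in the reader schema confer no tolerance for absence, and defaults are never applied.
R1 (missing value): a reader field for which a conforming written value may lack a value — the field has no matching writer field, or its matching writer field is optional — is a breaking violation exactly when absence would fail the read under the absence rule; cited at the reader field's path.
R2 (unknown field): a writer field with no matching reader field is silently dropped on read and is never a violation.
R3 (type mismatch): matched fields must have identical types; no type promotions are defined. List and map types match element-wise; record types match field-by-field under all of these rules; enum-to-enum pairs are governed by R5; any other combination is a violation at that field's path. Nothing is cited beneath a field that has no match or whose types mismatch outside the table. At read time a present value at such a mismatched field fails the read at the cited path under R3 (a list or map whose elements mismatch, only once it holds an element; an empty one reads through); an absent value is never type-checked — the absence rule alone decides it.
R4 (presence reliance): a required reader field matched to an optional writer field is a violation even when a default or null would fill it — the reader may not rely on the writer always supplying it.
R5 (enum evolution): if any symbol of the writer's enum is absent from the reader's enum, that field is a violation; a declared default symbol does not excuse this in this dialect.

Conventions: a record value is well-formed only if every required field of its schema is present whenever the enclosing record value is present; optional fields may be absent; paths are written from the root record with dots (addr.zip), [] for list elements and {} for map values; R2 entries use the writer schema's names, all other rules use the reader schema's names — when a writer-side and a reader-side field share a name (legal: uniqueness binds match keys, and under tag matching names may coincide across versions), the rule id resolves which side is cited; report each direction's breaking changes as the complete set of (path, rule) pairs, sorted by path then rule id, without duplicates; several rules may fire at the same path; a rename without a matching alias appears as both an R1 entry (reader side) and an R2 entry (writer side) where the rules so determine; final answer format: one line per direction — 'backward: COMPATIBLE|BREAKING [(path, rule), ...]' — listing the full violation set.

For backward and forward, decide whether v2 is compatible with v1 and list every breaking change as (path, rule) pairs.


each type pair in User: writer, then reader
checking backward for User: reader v2 against writer v1:
  no writer field matches reader quantity
  kind: Channel -> Channel, writer required; from kind
  no writer field matches reader version
  tags: map<string, string> -> map<string, string>, writer optional; from tags
  age: int32 -> int32, writer optional; from age
  no writer field matches reader id
  writer zip: unknown to reader
  writer attempts: unknown to reader
  violation R1 at age
  violation R4 at age
  violation R1 at id
  violation R1 at quantity
  violation R1 at tags
  violation R1 at version
  backward on User therefore BREAKING (6)
checking forward for User: reader v1 against writer v2:
  kind: Channel -> Channel, writer required; from kind
  tags: map<string, string> -> map<string, string>, writer optional; from tags
  no writer field matches reader zip
  age: int32 -> int32, writer required; from age
  no writer field matches reader attempts
  writer quantity: unknown to reader
  writer version: unknown to reader
  writer id: unknown to reader
  violation R1 at attempts
  violation R5 at kind
  violation R1 at tags
  violation R1 at zip
  forward on User therefore BREAKING (4)

backward: BREAKING [(age, R1), (age, R4), (id, R1), (quantity, R1), (tags, R1), (version, R1)]; forward: BREAKING [(attempts, R1), (kind, R5), (tags, R1), (zip, R1)]
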